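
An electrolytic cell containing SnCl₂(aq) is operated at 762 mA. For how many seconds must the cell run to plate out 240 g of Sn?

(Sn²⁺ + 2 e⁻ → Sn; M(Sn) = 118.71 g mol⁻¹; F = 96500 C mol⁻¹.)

5.12 × 10⁵ s

n(Sn) = m/M = 240 / 118.71 = 2.022 mol.
Each Sn atom requires 2 electrons, so n(e⁻) = 2 × 2.022 = 4.043 mol.
Q = n(e⁻)·F = 4.043 × 96500 = 390200 C.
t = Q/I = 390200 / 0.7620 A = 512100 s.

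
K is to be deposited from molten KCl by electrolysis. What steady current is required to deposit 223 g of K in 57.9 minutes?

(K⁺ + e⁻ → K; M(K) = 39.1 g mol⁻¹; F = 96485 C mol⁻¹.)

n(K) = 223 / 39.1 = 5.703 mol.
n(e⁻) = 1 × 5.703 = 5.703 mol.
Q = n(e⁻)·F = 5.703 × 96485 = 550300 C.
I = Q/t = 550300 / 3474.0 s = 158 A.

158 A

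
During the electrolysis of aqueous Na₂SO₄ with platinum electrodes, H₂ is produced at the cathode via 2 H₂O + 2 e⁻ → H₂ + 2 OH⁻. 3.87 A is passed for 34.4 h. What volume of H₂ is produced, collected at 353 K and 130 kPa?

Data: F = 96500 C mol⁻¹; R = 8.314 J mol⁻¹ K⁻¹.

Q = I·t = 3.870 A × 123840 s = 479300 C.
n(e⁻) = Q/F = 479300 / 96500 = 4.966 mol.
2 electrons are transferred per H₂ molecule, so n(H₂) = 4.966 / 2 = 2.483 mol.
V = nRT/P = (2.483 × 8.314 × 353) / (130 × 10³ Pa) = 0.0561 m³ = 56.1 L.

56.1 L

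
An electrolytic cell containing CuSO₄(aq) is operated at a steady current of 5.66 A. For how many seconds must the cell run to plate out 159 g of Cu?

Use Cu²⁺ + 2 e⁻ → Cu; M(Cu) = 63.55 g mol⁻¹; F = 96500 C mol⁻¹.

n(Cu) = m/M = 159 / 63.55 = 2.502 mol.
Each Cu atom requires 2 electrons, so n(e⁻) = 2 × 2.502 = 5.004 mol.
Q = n(e⁻)·F = 5.004 × 96500 = 482900 C.
t = Q/I = 482900 / 5.660 A = 85310 s.

85300 s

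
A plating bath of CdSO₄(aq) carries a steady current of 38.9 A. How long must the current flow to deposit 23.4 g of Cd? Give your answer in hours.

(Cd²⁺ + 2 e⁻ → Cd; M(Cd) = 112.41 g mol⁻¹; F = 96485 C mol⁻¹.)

n(Cd) = m/M = 23.4 / 112.41 = 0.2082 mol.
Each Cd atom requires 2 electrons, so n(e⁻) = 2 × 0.2082 = 0.4163 mol.
Q = n(e⁻)·F = 0.4163 × 96485 = 40170 C.
t = Q/I = 40170 / 38.90 A = 1033 s = 0.287 h.

0.287 h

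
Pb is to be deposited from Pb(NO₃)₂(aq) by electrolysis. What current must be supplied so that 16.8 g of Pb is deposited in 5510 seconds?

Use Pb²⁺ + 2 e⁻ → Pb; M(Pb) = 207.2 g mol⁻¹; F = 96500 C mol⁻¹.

2.84 A

n(Pb) = 16.8 / 207.2 = 0.08108 mol.
n(e⁻) = 2 × 0.08108 = 0.1622 mol.
Q = n(e⁻)·F = 0.1622 × 96500 = 15650 C.
I = Q/t = 15650 / 5510.0 s = 2.84 A.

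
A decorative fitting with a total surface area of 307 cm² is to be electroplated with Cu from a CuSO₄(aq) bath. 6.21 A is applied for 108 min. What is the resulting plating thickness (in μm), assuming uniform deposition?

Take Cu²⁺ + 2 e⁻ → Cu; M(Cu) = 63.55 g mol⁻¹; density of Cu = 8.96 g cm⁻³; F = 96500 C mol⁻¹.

48.2 μm

Q = I·t = 6.210 × 6480.0 = 40240 C; n(e⁻) = 0.4170 mol.
n(Cu) = n(e⁻)/2 = 0.2085 mol, so m = 0.2085 × 63.55 = 13.25 g.
Volume = m/ρ = 13.25 / 8.96 = 1.479 cm³.
Thickness = V/A = 1.479 / 307 = 0.00482 cm = 48.2 μm.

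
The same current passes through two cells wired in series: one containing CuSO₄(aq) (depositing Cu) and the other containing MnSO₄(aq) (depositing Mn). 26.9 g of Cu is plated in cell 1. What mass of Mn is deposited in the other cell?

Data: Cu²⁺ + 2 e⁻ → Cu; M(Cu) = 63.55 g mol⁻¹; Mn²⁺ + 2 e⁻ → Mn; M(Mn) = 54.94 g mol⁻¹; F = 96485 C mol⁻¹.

n(Cu) = 26.9 / 63.55 = 0.4233 mol.
Since Cu²⁺ + 2 e⁻ → Cu, n(e⁻) passed = 2 × 0.4233 = 0.8466 mol.
Cells in series carry the same charge, so the same 0.8466 mol of electrons passes through cell 2.
Mn²⁺ + 2 e⁻ → Mn, so n(Mn) = 0.8466 / 2 = 0.4233 mol.
m(Mn) = 0.4233 × 54.94 = 23.3 g.

23.3 g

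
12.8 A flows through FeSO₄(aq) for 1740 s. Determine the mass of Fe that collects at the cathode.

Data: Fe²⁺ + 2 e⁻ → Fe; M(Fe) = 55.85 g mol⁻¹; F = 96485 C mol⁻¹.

6.45 g

Q = I·t = 12.80 A × 1740.0 s = 22270 C.
n(e⁻) = Q/F = 22270 / 96485 = 0.2308 mol.
Fe²⁺ + 2 e⁻ → Fe, so n(Fe) = n(e⁻)/2 = 0.1154 mol.
m = n·M = 0.1154 × 55.85 = 6.45 g.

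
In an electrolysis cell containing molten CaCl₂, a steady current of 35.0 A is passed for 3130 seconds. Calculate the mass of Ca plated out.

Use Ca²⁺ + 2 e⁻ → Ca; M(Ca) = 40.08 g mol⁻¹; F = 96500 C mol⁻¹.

22.8 g

Q = I·t = 35.00 A × 3130.0 s = 109600 C.
n(e⁻) = Q/F = 109600 / 96500 = 1.135 mol.
Ca²⁺ + 2 e⁻ → Ca, so n(Ca) = n(e⁻)/2 = 0.5676 mol.
m = n·M = 0.5676 × 40.08 = 22.8 g.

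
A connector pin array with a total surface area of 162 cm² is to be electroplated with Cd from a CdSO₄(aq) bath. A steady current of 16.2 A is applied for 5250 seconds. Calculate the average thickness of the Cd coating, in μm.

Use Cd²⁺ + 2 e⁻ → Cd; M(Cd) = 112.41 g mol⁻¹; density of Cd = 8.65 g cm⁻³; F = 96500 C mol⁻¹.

354 μm

Q = I·t = 16.20 × 5250.0 = 85050 C; n(e⁻) = 0.8813 mol.
n(Cd) = n(e⁻)/2 = 0.4407 mol, so m = 0.4407 × 112.41 = 49.54 g.
Volume = m/ρ = 49.54 / 8.65 = 5.727 cm³.
Thickness = V/A = 5.727 / 162 = 0.0354 cm = 354 μm.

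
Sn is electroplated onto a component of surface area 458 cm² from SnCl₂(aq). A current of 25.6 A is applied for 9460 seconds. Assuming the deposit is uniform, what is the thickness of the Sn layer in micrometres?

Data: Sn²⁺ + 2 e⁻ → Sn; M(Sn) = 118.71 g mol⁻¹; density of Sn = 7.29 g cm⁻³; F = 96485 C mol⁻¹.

Q = I·t = 25.60 × 9460.0 = 242200 C; n(e⁻) = 2.510 mol.
n(Sn) = n(e⁻)/2 = 1.255 mol, so m = 1.255 × 118.71 = 149.0 g.
Volume = m/ρ = 149.0 / 7.29 = 20.44 cm³.
Thickness = V/A = 20.44 / 458 = 0.0446 cm = 446 μm.

446 μm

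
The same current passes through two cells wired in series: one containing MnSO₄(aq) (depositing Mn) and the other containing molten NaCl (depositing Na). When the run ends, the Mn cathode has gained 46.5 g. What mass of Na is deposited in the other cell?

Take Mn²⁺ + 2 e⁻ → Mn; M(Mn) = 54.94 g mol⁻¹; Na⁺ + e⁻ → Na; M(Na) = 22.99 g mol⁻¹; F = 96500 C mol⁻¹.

38.9 g

n(Mn) = 46.5 / 54.94 = 0.8464 mol.
Since Mn²⁺ + 2 e⁻ → Mn, n(e⁻) passed = 2 × 0.8464 = 1.693 mol.
Cells in series carry the same charge, so the same 1.693 mol of electrons passes through cell 2.
Na⁺ + e⁻ → Na, so n(Na) = 1.693 / 1 = 1.693 mol.
m(Na) = 1.693 × 22.99 = 38.9 g.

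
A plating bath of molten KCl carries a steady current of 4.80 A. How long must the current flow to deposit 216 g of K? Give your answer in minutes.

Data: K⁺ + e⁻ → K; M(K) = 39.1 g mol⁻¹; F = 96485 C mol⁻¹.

n(K) = m/M = 216 / 39.1 = 5.524 mol.
Each K atom requires 1 electron, so n(e⁻) = 1 × 5.524 = 5.524 mol.
Q = n(e⁻)·F = 5.524 × 96485 = 533000 C.
t = Q/I = 533000 / 4.800 A = 111000 s = 1850 min.

1850 min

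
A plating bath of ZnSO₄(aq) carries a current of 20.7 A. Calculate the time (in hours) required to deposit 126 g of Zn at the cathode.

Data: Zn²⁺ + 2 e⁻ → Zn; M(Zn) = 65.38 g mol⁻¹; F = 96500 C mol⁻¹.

4.99 h

n(Zn) = m/M = 126 / 65.38 = 1.927 mol.
Each Zn atom requires 2 electrons, so n(e⁻) = 2 × 1.927 = 3.854 mol.
Q = n(e⁻)·F = 3.854 × 96500 = 371900 C.
t = Q/I = 371900 / 20.70 A = 17970 s = 4.99 h.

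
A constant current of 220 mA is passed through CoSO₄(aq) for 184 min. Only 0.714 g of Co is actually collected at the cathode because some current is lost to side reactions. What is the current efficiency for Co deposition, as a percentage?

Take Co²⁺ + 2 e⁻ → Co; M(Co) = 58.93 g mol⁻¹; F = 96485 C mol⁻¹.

Q = I·t = 0.2200 × 11040 = 2429 C; n(e⁻) = 2429/96485 = 0.02517 mol.
Theoretical n(Co) = n(e⁻)/2 = 0.01259 mol, i.e. m_theo = 0.01259 × 58.93 = 0.7417 g.
Efficiency = m_actual / m_theo = 0.714 / 0.7417 = 96.3 %.

96.3 %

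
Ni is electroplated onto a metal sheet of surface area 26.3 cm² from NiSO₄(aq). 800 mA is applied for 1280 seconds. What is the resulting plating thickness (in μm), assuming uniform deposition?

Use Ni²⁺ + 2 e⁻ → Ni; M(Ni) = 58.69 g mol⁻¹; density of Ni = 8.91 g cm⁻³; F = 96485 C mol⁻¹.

Q = I·t = 0.8000 × 1280.0 = 1024 C; n(e⁻) = 0.01061 mol.
n(Ni) = n(e⁻)/2 = 0.005307 mol, so m = 0.005307 × 58.69 = 0.3114 g.
Volume = m/ρ = 0.3114 / 8.91 = 0.03495 cm³.
Thickness = V/A = 0.03495 / 26.3 = 0.00133 cm = 13.3 μm.

13.3 μm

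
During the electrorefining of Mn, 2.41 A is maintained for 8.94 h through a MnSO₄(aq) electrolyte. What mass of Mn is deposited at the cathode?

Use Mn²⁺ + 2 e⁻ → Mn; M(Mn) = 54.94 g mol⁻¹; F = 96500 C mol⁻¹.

Q = I·t = 2.410 A × 32184 s = 77560 C.
n(e⁻) = Q/F = 77560 / 96500 = 0.8038 mol.
Mn²⁺ + 2 e⁻ → Mn, so n(Mn) = n(e⁻)/2 = 0.4019 mol.
m = n·M = 0.4019 × 54.94 = 22.1 g.

22.1 g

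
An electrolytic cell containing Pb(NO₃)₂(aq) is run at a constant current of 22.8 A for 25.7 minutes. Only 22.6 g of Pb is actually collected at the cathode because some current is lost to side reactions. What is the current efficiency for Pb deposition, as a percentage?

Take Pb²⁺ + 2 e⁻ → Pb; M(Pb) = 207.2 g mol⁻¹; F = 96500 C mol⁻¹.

Q = I·t = 22.80 × 1542.0 = 35160 C; n(e⁻) = 35160/96500 = 0.3643 mol.
Theoretical n(Pb) = n(e⁻)/2 = 0.1822 mol, i.e. m_theo = 0.1822 × 207.2 = 37.74 g.
Efficiency = m_actual / m_theo = 22.6 / 37.74 = 59.9 %.

59.9 %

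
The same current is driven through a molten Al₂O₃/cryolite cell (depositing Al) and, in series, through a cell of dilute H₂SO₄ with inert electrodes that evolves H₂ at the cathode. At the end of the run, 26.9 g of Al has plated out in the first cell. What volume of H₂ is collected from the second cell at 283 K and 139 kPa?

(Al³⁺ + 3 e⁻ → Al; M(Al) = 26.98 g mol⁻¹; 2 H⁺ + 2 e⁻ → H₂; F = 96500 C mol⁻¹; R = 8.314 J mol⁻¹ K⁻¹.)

n(Al) = 26.9 / 26.98 = 0.9970 mol, so n(e⁻) = 3 × 0.9970 = 2.991 mol.
The cells are in series, so the same 2.991 mol of electrons passes through the second cell.
2 H⁺ + 2 e⁻ → H₂ — 2 mol e⁻ per mol H₂, so n(H₂) = 2.991/2 = 1.496 mol.
V = nRT/P = (1.496 × 8.314 × 283) / (139 × 10³) = 0.0253 m³ = 25.3 L.

25.3 L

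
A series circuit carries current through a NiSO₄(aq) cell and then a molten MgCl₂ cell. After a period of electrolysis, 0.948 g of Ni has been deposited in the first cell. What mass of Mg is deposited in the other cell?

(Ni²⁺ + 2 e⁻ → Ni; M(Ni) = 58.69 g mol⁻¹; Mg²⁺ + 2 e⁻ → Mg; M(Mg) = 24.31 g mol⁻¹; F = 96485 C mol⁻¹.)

n(Ni) = 0.948 / 58.69 = 0.01615 mol.
Since Ni²⁺ + 2 e⁻ → Ni, n(e⁻) passed = 2 × 0.01615 = 0.03231 mol.
Cells in series carry the same charge, so the same 0.03231 mol of electrons passes through cell 2.
Mg²⁺ + 2 e⁻ → Mg, so n(Mg) = 0.03231 / 2 = 0.01615 mol.
m(Mg) = 0.01615 × 24.31 = 0.393 g.

0.393 g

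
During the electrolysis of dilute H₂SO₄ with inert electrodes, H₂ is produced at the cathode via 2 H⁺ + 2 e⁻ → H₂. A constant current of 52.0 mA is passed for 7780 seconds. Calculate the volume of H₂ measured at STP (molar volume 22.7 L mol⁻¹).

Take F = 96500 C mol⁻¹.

0.0476 L

Q = I·t = 0.05200 A × 7780.0 s = 404.6 C.
n(e⁻) = Q/F = 404.6 / 96500 = 0.004192 mol.
2 electrons are transferred per H₂ molecule, so n(H₂) = 0.004192 / 2 = 0.002096 mol.
V = n × V_m = 0.002096 × 22.7 = 0.0476 L.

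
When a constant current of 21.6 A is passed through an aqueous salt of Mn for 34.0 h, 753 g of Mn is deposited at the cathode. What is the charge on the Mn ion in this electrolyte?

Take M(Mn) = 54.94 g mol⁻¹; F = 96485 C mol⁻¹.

+2

Q = I·t = 21.60 A × 122400 s = 2644000 C, so n(e⁻) = 2644000/96485 = 27.40 mol.
n(Mn) deposited = 753 / 54.94 = 13.71 mol.
Electrons per atom = n(e⁻)/n(Mn) = 27.40 / 13.71 = 2.00 ≈ 2, so the ion is Mn²⁺.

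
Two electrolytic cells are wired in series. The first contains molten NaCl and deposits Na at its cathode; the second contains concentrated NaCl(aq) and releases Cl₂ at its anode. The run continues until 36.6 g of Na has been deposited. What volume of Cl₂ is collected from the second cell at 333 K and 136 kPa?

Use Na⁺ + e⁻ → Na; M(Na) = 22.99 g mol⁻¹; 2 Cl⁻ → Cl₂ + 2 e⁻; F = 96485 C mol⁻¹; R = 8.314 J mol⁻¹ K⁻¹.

16.2 L

n(Na) = 36.6 / 22.99 = 1.592 mol, so n(e⁻) = 1 × 1.592 = 1.592 mol.
The cells are in series, so the same 1.592 mol of electrons passes through the second cell.
2 Cl⁻ → Cl₂ + 2 e⁻ — 2 mol e⁻ per mol Cl₂, so n(Cl₂) = 1.592/2 = 0.7960 mol.
V = nRT/P = (0.7960 × 8.314 × 333) / (136 × 10³) = 0.0162 m³ = 16.2 L.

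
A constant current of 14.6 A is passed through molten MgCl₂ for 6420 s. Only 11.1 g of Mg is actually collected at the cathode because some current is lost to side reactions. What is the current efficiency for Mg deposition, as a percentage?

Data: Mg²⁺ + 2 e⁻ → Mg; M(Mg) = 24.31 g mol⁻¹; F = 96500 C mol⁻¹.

Q = I·t = 14.60 × 6420.0 = 93730 C; n(e⁻) = 93730/96500 = 0.9713 mol.
Theoretical n(Mg) = n(e⁻)/2 = 0.4857 mol, i.e. m_theo = 0.4857 × 24.31 = 11.81 g.
Efficiency = m_actual / m_theo = 11.1 / 11.81 = 94.0 %.

94.0 %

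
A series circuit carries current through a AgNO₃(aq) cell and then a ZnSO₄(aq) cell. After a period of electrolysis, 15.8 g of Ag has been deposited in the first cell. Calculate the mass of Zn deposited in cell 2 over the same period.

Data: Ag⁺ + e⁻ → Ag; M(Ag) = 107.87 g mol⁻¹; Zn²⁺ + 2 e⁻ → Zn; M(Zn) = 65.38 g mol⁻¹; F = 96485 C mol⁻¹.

n(Ag) = 15.8 / 107.87 = 0.1465 mol.
Since Ag⁺ + e⁻ → Ag, n(e⁻) passed = 1 × 0.1465 = 0.1465 mol.
Cells in series carry the same charge, so the same 0.1465 mol of electrons passes through cell 2.
Zn²⁺ + 2 e⁻ → Zn, so n(Zn) = 0.1465 / 2 = 0.07324 mol.
m(Zn) = 0.07324 × 65.38 = 4.79 g.

4.79 g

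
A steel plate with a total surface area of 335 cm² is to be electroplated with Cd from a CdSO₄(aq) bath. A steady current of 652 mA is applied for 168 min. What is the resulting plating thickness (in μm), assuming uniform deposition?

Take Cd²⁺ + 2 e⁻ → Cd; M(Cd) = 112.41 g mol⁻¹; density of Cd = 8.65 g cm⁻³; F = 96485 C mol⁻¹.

13.2 μm

Q = I·t = 0.6520 × 10080 = 6572 C; n(e⁻) = 0.06812 mol.
n(Cd) = n(e⁻)/2 = 0.03406 mol, so m = 0.03406 × 112.41 = 3.828 g.
Volume = m/ρ = 3.828 / 8.65 = 0.4426 cm³.
Thickness = V/A = 0.4426 / 335 = 0.00132 cm = 13.2 μm.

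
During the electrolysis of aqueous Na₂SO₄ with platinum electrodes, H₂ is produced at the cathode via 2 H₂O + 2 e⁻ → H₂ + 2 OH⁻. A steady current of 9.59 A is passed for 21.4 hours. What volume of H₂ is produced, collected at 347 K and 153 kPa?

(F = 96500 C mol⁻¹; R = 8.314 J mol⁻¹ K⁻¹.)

72.2 L

Q = I·t = 9.590 A × 77040 s = 738800 C.
n(e⁻) = Q/F = 738800 / 96500 = 7.656 mol.
2 electrons are transferred per H₂ molecule, so n(H₂) = 7.656 / 2 = 3.828 mol.
V = nRT/P = (3.828 × 8.314 × 347) / (153 × 10³ Pa) = 0.0722 m³ = 72.2 L.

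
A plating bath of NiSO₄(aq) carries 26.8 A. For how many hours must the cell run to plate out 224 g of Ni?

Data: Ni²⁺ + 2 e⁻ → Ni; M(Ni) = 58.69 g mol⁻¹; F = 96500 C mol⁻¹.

n(Ni) = m/M = 224 / 58.69 = 3.817 mol.
Each Ni atom requires 2 electrons, so n(e⁻) = 2 × 3.817 = 7.633 mol.
Q = n(e⁻)·F = 7.633 × 96500 = 736600 C.
t = Q/I = 736600 / 26.80 A = 27490 s = 7.63 h.

7.63 h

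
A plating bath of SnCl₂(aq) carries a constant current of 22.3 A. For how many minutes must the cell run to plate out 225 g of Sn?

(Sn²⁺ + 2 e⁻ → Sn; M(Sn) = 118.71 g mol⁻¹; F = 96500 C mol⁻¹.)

273 min

n(Sn) = m/M = 225 / 118.71 = 1.895 mol.
Each Sn atom requires 2 electrons, so n(e⁻) = 2 × 1.895 = 3.791 mol.
Q = n(e⁻)·F = 3.791 × 96500 = 365800 C.
t = Q/I = 365800 / 22.30 A = 16400 s = 273 min.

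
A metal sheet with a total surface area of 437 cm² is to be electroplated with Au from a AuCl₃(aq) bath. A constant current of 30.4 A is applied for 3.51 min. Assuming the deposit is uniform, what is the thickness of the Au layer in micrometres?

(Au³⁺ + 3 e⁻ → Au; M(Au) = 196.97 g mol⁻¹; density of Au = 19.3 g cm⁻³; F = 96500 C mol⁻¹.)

Q = I·t = 30.40 × 210.60 = 6402 C; n(e⁻) = 0.06634 mol.
n(Au) = n(e⁻)/3 = 0.02211 mol, so m = 0.02211 × 196.97 = 4.356 g.
Volume = m/ρ = 4.356 / 19.3 = 0.2257 cm³.
Thickness = V/A = 0.2257 / 437 = 5.16 × 10⁻⁴ cm = 5.16 μm.

5.16 μm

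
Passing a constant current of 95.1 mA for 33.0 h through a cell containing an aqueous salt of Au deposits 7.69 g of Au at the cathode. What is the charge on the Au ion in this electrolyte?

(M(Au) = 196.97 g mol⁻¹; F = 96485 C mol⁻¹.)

+3

Q = I·t = 0.09510 A × 118800 s = 11300 C, so n(e⁻) = 11300/96485 = 0.1171 mol.
n(Au) deposited = 7.69 / 196.97 = 0.03904 mol.
Electrons per atom = n(e⁻)/n(Au) = 0.1171 / 0.03904 = 3.00 ≈ 3, so the ion is Au³⁺.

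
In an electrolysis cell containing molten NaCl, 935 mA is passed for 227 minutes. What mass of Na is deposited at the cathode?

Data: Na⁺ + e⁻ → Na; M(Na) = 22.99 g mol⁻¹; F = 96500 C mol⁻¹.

Q = I·t = 0.9350 A × 13620 s = 12730 C.
n(e⁻) = Q/F = 12730 / 96500 = 0.1320 mol.
Na⁺ + e⁻ → Na, so n(Na) = n(e⁻)/1 = 0.1320 mol.
m = n·M = 0.1320 × 22.99 = 3.03 g.

3.03 g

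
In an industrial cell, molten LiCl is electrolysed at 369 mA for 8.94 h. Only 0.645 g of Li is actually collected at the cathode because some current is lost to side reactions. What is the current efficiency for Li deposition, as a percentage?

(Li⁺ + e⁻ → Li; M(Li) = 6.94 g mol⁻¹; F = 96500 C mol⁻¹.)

Q = I·t = 0.3690 × 32184 = 11880 C; n(e⁻) = 11880/96500 = 0.1231 mol.
Theoretical n(Li) = n(e⁻)/1 = 0.1231 mol, i.e. m_theo = 0.1231 × 6.94 = 0.8541 g.
Efficiency = m_actual / m_theo = 0.645 / 0.8541 = 75.5 %.

75.5 %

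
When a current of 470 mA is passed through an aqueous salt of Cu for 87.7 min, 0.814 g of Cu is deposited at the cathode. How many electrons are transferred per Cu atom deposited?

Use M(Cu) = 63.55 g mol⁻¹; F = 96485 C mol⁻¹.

Q = I·t = 0.4700 A × 5262.0 s = 2473 C, so n(e⁻) = 2473/96485 = 0.02563 mol.
n(Cu) deposited = 0.814 / 63.55 = 0.01281 mol.
Electrons per atom = n(e⁻)/n(Cu) = 0.02563 / 0.01281 = 2.00 ≈ 2, so the ion is Cu²⁺.

2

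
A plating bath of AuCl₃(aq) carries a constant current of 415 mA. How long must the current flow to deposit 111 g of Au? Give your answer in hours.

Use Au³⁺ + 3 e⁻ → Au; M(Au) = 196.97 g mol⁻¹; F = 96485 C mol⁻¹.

109 h

n(Au) = m/M = 111 / 196.97 = 0.5635 mol.
Each Au atom requires 3 electrons, so n(e⁻) = 3 × 0.5635 = 1.691 mol.
Q = n(e⁻)·F = 1.691 × 96485 = 163100 C.
t = Q/I = 163100 / 0.4150 A = 393100 s = 109 h.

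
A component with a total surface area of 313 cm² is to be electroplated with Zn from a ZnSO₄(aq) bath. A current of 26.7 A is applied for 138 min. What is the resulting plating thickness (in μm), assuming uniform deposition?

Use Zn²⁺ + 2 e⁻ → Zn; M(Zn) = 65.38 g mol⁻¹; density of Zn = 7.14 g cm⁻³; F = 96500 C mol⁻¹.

335 μm

Q = I·t = 26.70 × 8280.0 = 221100 C; n(e⁻) = 2.291 mol.
n(Zn) = n(e⁻)/2 = 1.145 mol, so m = 1.145 × 65.38 = 74.89 g.
Volume = m/ρ = 74.89 / 7.14 = 10.49 cm³.
Thickness = V/A = 10.49 / 313 = 0.0335 cm = 335 μm.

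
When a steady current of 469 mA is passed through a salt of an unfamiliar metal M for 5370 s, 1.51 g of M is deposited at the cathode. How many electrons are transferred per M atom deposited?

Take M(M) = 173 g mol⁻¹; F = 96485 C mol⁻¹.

3

Q = I·t = 0.4690 A × 5370.0 s = 2519 C, so n(e⁻) = 2519/96485 = 0.02610 mol.
n(M) deposited = 1.51 / 173 = 0.008728 mol.
Electrons per atom = n(e⁻)/n(M) = 0.02610 / 0.008728 = 2.99 ≈ 3, so the ion is M³⁺.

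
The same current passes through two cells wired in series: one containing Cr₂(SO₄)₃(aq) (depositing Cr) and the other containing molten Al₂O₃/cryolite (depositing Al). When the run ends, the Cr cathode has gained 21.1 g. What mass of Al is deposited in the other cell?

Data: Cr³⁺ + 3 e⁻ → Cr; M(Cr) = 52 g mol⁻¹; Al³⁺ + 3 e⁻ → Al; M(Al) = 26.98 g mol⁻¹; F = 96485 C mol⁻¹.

n(Cr) = 21.1 / 52 = 0.4058 mol.
Since Cr³⁺ + 3 e⁻ → Cr, n(e⁻) passed = 3 × 0.4058 = 1.217 mol.
Cells in series carry the same charge, so the same 1.217 mol of electrons passes through cell 2.
Al³⁺ + 3 e⁻ → Al, so n(Al) = 1.217 / 3 = 0.4058 mol.
m(Al) = 0.4058 × 26.98 = 10.9 g.

10.9 g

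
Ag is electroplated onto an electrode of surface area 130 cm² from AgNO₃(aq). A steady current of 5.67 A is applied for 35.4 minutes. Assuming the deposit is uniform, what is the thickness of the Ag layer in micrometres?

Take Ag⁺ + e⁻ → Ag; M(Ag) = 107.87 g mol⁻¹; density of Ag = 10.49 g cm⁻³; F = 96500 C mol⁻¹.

98.7 μm

Q = I·t = 5.670 × 2124.0 = 12040 C; n(e⁻) = 0.1248 mol.
n(Ag) = n(e⁻)/1 = 0.1248 mol, so m = 0.1248 × 107.87 = 13.46 g.
Volume = m/ρ = 13.46 / 10.49 = 1.283 cm³.
Thickness = V/A = 1.283 / 130 = 0.00987 cm = 98.7 μm.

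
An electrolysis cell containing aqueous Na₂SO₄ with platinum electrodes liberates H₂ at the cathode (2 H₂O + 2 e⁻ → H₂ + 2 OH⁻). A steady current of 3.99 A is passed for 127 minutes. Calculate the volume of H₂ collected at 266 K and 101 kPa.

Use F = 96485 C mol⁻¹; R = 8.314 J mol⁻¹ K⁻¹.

3.45 L

Q = I·t = 3.990 A × 7620.0 s = 30400 C.
n(e⁻) = Q/F = 30400 / 96485 = 0.3151 mol.
2 electrons are transferred per H₂ molecule, so n(H₂) = 0.3151 / 2 = 0.1576 mol.
V = nRT/P = (0.1576 × 8.314 × 266) / (101 × 10³ Pa) = 0.00345 m³ = 3.45 L.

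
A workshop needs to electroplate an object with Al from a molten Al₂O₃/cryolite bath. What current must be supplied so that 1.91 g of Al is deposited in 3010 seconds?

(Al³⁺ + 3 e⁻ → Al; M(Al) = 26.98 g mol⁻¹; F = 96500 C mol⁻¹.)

6.81 A

n(Al) = 1.91 / 26.98 = 0.07079 mol.
n(e⁻) = 3 × 0.07079 = 0.2124 mol.
Q = n(e⁻)·F = 0.2124 × 96500 = 20490 C.
I = Q/t = 20490 / 3010.0 s = 6.81 A.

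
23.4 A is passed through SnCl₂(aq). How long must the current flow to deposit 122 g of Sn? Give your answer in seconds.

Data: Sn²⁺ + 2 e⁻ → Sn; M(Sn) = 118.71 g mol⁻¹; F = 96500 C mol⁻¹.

8480 s

n(Sn) = m/M = 122 / 118.71 = 1.028 mol.
Each Sn atom requires 2 electrons, so n(e⁻) = 2 × 1.028 = 2.055 mol.
Q = n(e⁻)·F = 2.055 × 96500 = 198300 C.
t = Q/I = 198300 / 23.40 A = 8476 s.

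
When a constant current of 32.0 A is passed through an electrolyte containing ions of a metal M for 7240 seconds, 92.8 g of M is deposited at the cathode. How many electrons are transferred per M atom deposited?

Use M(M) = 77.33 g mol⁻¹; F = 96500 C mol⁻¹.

Q = I·t = 32.00 A × 7240.0 s = 231700 C, so n(e⁻) = 231700/96500 = 2.401 mol.
n(M) deposited = 92.8 / 77.33 = 1.200 mol.
Electrons per atom = n(e⁻)/n(M) = 2.401 / 1.200 = 2.00 ≈ 2, so the ion is M²⁺.

2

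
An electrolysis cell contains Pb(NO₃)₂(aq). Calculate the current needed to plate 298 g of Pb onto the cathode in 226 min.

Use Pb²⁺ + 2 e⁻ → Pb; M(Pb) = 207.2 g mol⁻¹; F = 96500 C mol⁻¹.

n(Pb) = 298 / 207.2 = 1.438 mol.
n(e⁻) = 2 × 1.438 = 2.876 mol.
Q = n(e⁻)·F = 2.876 × 96500 = 277600 C.
I = Q/t = 277600 / 13560 s = 20.5 A.

20.5 A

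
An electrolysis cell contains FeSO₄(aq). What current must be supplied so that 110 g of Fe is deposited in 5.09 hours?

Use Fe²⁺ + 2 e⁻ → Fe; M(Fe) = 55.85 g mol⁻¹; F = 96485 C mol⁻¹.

20.7 A

n(Fe) = 110 / 55.85 = 1.970 mol.
n(e⁻) = 2 × 1.970 = 3.939 mol.
Q = n(e⁻)·F = 3.939 × 96485 = 380100 C.
I = Q/t = 380100 / 18324 s = 20.7 A.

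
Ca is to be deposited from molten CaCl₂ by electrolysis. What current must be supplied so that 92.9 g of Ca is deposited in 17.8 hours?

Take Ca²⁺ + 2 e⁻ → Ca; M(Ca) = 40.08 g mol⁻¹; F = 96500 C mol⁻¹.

6.98 A

n(Ca) = 92.9 / 40.08 = 2.318 mol.
n(e⁻) = 2 × 2.318 = 4.636 mol.
Q = n(e⁻)·F = 4.636 × 96500 = 447300 C.
I = Q/t = 447300 / 64080 s = 6.98 A.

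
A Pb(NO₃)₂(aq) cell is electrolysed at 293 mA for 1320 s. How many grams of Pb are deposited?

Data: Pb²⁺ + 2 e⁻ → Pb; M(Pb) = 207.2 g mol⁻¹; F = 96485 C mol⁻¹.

0.415 g

Q = I·t = 0.2930 A × 1320.0 s = 386.8 C.
n(e⁻) = Q/F = 386.8 / 96485 = 0.004008 mol.
Pb²⁺ + 2 e⁻ → Pb, so n(Pb) = n(e⁻)/2 = 0.002004 mol.
m = n·M = 0.002004 × 207.2 = 0.415 g.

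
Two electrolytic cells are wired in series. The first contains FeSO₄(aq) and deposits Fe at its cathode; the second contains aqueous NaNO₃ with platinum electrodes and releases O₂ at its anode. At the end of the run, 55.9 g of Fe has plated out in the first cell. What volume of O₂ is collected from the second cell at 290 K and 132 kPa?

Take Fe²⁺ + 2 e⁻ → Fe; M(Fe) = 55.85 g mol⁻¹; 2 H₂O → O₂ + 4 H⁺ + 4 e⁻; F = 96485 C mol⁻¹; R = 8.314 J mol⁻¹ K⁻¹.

9.14 L

n(Fe) = 55.9 / 55.85 = 1.001 mol, so n(e⁻) = 2 × 1.001 = 2.002 mol.
The cells are in series, so the same 2.002 mol of electrons passes through the second cell.
2 H₂O → O₂ + 4 H⁺ + 4 e⁻ — 4 mol e⁻ per mol O₂, so n(O₂) = 2.002/4 = 0.5004 mol.
V = nRT/P = (0.5004 × 8.314 × 290) / (132 × 10³) = 0.00914 m³ = 9.14 L.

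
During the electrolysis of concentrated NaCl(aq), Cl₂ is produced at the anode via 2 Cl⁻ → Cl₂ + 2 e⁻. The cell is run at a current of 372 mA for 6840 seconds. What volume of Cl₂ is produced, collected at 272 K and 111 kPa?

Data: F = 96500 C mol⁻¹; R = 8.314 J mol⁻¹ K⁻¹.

Q = I·t = 0.3720 A × 6840.0 s = 2544 C.
n(e⁻) = Q/F = 2544 / 96500 = 0.02637 mol.
2 electrons are transferred per Cl₂ molecule, so n(Cl₂) = 0.02637 / 2 = 0.01318 mol.
V = nRT/P = (0.01318 × 8.314 × 272) / (111 × 10³ Pa) = 2.69 × 10⁻⁴ m³ = 0.269 L.

0.269 L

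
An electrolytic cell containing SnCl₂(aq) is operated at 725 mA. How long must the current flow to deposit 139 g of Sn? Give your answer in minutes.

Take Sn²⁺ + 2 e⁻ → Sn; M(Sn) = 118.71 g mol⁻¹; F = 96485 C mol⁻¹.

5190 min

n(Sn) = m/M = 139 / 118.71 = 1.171 mol.
Each Sn atom requires 2 electrons, so n(e⁻) = 2 × 1.171 = 2.342 mol.
Q = n(e⁻)·F = 2.342 × 96485 = 226000 C.
t = Q/I = 226000 / 0.7250 A = 311700 s = 5190 min.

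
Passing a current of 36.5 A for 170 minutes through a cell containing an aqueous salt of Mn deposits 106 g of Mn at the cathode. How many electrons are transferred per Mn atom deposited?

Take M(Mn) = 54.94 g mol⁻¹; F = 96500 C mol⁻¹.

2

Q = I·t = 36.50 A × 10200 s = 372300 C, so n(e⁻) = 372300/96500 = 3.858 mol.
n(Mn) deposited = 106 / 54.94 = 1.929 mol.
Electrons per atom = n(e⁻)/n(Mn) = 3.858 / 1.929 = 2.00 ≈ 2, so the ion is Mn²⁺.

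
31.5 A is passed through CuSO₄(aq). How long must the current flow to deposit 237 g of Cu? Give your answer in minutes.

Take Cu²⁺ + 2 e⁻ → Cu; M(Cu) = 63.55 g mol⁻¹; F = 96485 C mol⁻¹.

381 min

n(Cu) = m/M = 237 / 63.55 = 3.729 mol.
Each Cu atom requires 2 electrons, so n(e⁻) = 2 × 3.729 = 7.459 mol.
Q = n(e⁻)·F = 7.459 × 96485 = 719700 C.
t = Q/I = 719700 / 31.50 A = 22850 s = 381 min.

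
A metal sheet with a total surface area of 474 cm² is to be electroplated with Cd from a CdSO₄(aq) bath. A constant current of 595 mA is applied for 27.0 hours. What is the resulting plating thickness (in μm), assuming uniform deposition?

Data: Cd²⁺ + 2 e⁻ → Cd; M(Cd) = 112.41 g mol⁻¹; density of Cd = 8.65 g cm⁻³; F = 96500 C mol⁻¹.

82.2 μm

Q = I·t = 0.5950 × 97200 = 57830 C; n(e⁻) = 0.5993 mol.
n(Cd) = n(e⁻)/2 = 0.2997 mol, so m = 0.2997 × 112.41 = 33.68 g.
Volume = m/ρ = 33.68 / 8.65 = 3.894 cm³.
Thickness = V/A = 3.894 / 474 = 0.00822 cm = 82.2 μm.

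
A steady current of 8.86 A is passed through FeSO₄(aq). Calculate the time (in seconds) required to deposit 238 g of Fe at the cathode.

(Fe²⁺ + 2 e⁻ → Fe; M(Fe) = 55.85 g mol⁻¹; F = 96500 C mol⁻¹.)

92800 s

n(Fe) = m/M = 238 / 55.85 = 4.261 mol.
Each Fe atom requires 2 electrons, so n(e⁻) = 2 × 4.261 = 8.523 mol.
Q = n(e⁻)·F = 8.523 × 96500 = 822500 C.
t = Q/I = 822500 / 8.860 A = 92830 s.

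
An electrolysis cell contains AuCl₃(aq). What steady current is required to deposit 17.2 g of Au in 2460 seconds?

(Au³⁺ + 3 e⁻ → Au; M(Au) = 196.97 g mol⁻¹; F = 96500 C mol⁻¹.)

10.3 A

n(Au) = 17.2 / 196.97 = 0.08732 mol.
n(e⁻) = 3 × 0.08732 = 0.2620 mol.
Q = n(e⁻)·F = 0.2620 × 96500 = 25280 C.
I = Q/t = 25280 / 2460.0 s = 10.3 A.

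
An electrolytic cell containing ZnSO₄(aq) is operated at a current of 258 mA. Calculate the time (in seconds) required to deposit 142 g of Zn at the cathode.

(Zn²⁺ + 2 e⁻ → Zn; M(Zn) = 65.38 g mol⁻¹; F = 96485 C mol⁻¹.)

1.62 × 10⁶ s

n(Zn) = m/M = 142 / 65.38 = 2.172 mol.
Each Zn atom requires 2 electrons, so n(e⁻) = 2 × 2.172 = 4.344 mol.
Q = n(e⁻)·F = 4.344 × 96485 = 419100 C.
t = Q/I = 419100 / 0.2580 A = 1624000 s.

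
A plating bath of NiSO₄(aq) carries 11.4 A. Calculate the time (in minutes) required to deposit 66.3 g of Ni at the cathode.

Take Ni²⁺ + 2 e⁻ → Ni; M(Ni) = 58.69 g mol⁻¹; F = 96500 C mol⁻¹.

n(Ni) = m/M = 66.3 / 58.69 = 1.130 mol.
Each Ni atom requires 2 electrons, so n(e⁻) = 2 × 1.130 = 2.259 mol.
Q = n(e⁻)·F = 2.259 × 96500 = 218000 C.
t = Q/I = 218000 / 11.40 A = 19130 s = 319 min.

319 min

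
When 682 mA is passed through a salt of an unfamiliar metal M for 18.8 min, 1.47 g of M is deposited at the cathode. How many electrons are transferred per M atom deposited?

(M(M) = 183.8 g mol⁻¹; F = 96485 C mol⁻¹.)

1

Q = I·t = 0.6820 A × 1128.0 s = 769.3 C, so n(e⁻) = 769.3/96485 = 0.007973 mol.
n(M) deposited = 1.47 / 183.8 = 0.007998 mol.
Electrons per atom = n(e⁻)/n(M) = 0.007973 / 0.007998 = 0.997 ≈ 1, so the ion is M⁺.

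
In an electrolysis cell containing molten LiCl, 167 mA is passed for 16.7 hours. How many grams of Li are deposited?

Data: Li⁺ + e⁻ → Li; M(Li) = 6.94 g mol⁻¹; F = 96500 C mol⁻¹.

Q = I·t = 0.1670 A × 60120 s = 10040 C.
n(e⁻) = Q/F = 10040 / 96500 = 0.1040 mol.
Li⁺ + e⁻ → Li, so n(Li) = n(e⁻)/1 = 0.1040 mol.
m = n·M = 0.1040 × 6.94 = 0.722 g.

0.722 g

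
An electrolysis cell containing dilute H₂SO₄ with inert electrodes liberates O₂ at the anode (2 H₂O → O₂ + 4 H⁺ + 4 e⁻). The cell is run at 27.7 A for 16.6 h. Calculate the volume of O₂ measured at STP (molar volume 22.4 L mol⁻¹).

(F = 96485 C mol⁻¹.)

Q = I·t = 27.70 A × 59760 s = 1655000 C.
n(e⁻) = Q/F = 1655000 / 96485 = 17.16 mol.
4 electrons are transferred per O₂ molecule, so n(O₂) = 17.16 / 4 = 4.289 mol.
V = n × V_m = 4.289 × 22.4 = 96.1 L.

96.1 L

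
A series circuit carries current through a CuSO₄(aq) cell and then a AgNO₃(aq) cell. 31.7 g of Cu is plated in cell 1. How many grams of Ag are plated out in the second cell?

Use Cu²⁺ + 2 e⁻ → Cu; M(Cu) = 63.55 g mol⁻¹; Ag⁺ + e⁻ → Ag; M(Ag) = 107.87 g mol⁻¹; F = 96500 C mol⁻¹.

108 g

n(Cu) = 31.7 / 63.55 = 0.4988 mol.
Since Cu²⁺ + 2 e⁻ → Cu, n(e⁻) passed = 2 × 0.4988 = 0.9976 mol.
Cells in series carry the same charge, so the same 0.9976 mol of electrons passes through cell 2.
Ag⁺ + e⁻ → Ag, so n(Ag) = 0.9976 / 1 = 0.9976 mol.
m(Ag) = 0.9976 × 107.87 = 108 g.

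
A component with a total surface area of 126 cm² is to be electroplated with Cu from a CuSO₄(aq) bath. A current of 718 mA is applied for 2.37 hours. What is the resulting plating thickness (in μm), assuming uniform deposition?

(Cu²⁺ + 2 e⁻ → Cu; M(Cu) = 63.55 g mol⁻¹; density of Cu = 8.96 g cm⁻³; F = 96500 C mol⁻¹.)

17.9 μm

Q = I·t = 0.7180 × 8532.0 = 6126 C; n(e⁻) = 0.06348 mol.
n(Cu) = n(e⁻)/2 = 0.03174 mol, so m = 0.03174 × 63.55 = 2.017 g.
Volume = m/ρ = 2.017 / 8.96 = 0.2251 cm³.
Thickness = V/A = 0.2251 / 126 = 0.00179 cm = 17.9 μm.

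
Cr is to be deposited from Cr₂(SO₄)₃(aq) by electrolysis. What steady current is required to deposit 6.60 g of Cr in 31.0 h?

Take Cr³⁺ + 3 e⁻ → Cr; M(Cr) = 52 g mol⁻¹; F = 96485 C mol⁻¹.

n(Cr) = 6.60 / 52 = 0.1269 mol.
n(e⁻) = 3 × 0.1269 = 0.3808 mol.
Q = n(e⁻)·F = 0.3808 × 96485 = 36740 C.
I = Q/t = 36740 / 111600 s = 0.329 A.

0.329 A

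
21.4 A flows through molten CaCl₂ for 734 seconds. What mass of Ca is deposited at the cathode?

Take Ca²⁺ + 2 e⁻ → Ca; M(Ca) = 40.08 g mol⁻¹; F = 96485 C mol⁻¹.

3.26 g

Q = I·t = 21.40 A × 734.00 s = 15710 C.
n(e⁻) = Q/F = 15710 / 96485 = 0.1628 mol.
Ca²⁺ + 2 e⁻ → Ca, so n(Ca) = n(e⁻)/2 = 0.08140 mol.
m = n·M = 0.08140 × 40.08 = 3.26 g.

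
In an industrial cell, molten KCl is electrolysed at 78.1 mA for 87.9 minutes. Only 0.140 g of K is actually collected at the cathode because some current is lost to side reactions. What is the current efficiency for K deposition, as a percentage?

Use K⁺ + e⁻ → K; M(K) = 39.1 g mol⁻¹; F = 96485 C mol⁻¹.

Q = I·t = 0.07810 × 5274.0 = 411.9 C; n(e⁻) = 411.9/96485 = 0.004269 mol.
Theoretical n(K) = n(e⁻)/1 = 0.004269 mol, i.e. m_theo = 0.004269 × 39.1 = 0.1669 g.
Efficiency = m_actual / m_theo = 0.140 / 0.1669 = 83.9 %.

83.9 %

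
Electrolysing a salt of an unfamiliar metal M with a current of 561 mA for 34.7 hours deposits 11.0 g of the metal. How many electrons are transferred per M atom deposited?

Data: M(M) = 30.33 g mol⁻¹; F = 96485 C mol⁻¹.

Q = I·t = 0.5610 A × 124920 s = 70080 C, so n(e⁻) = 70080/96485 = 0.7263 mol.
n(M) deposited = 11.0 / 30.33 = 0.3627 mol.
Electrons per atom = n(e⁻)/n(M) = 0.7263 / 0.3627 = 2.00 ≈ 2, so the ion is M²⁺.

2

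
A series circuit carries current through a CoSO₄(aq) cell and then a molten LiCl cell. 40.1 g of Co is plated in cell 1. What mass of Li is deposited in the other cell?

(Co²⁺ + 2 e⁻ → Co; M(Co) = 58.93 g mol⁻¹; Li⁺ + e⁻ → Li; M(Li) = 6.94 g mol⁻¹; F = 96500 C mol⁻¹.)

n(Co) = 40.1 / 58.93 = 0.6805 mol.
Since Co²⁺ + 2 e⁻ → Co, n(e⁻) passed = 2 × 0.6805 = 1.361 mol.
Cells in series carry the same charge, so the same 1.361 mol of electrons passes through cell 2.
Li⁺ + e⁻ → Li, so n(Li) = 1.361 / 1 = 1.361 mol.
m(Li) = 1.361 × 6.94 = 9.44 g.

9.44 g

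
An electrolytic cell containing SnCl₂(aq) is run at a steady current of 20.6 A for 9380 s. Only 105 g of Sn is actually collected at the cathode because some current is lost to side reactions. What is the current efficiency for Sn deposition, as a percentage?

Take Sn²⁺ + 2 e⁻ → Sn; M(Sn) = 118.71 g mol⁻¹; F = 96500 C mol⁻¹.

Q = I·t = 20.60 × 9380.0 = 193200 C; n(e⁻) = 193200/96500 = 2.002 mol.
Theoretical n(Sn) = n(e⁻)/2 = 1.001 mol, i.e. m_theo = 1.001 × 118.71 = 118.9 g.
Efficiency = m_actual / m_theo = 105 / 118.9 = 88.3 %.

88.3 %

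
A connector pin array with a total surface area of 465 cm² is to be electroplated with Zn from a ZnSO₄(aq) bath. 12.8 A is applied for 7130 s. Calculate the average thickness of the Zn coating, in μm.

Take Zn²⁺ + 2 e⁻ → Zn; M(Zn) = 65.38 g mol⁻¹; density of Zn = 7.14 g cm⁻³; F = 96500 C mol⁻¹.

93.1 μm

Q = I·t = 12.80 × 7130.0 = 91260 C; n(e⁻) = 0.9457 mol.
n(Zn) = n(e⁻)/2 = 0.4729 mol, so m = 0.4729 × 65.38 = 30.92 g.
Volume = m/ρ = 30.92 / 7.14 = 4.330 cm³.
Thickness = V/A = 4.330 / 465 = 0.00931 cm = 93.1 μm.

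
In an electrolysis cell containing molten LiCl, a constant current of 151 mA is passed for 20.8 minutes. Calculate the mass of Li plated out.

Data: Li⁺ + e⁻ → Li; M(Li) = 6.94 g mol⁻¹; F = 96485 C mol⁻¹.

0.0136 g

Q = I·t = 0.1510 A × 1248.0 s = 188.4 C.
n(e⁻) = Q/F = 188.4 / 96485 = 0.001953 mol.
Li⁺ + e⁻ → Li, so n(Li) = n(e⁻)/1 = 0.001953 mol.
m = n·M = 0.001953 × 6.94 = 0.0136 g.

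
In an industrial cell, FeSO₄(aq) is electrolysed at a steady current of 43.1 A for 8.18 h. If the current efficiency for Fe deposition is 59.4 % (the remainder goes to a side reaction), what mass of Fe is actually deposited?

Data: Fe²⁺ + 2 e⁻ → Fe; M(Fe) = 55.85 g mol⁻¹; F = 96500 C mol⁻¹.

218 g

Q = I·t = 43.10 × 29448 = 1269000 C.
n(e⁻) = 1269000/96500 = 13.15 mol; theoretically n(Fe) = 13.15/2 = 6.576 mol, m_theo = 367.3 g.
At 59.4 % efficiency, m_actual = 0.594 × 367.3 = 218 g.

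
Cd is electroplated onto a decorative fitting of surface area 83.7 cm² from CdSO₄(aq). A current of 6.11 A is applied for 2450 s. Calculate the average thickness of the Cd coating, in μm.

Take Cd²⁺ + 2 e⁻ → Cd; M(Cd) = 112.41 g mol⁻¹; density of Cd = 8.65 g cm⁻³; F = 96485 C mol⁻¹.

120 μm

Q = I·t = 6.110 × 2450.0 = 14970 C; n(e⁻) = 0.1551 mol.
n(Cd) = n(e⁻)/2 = 0.07757 mol, so m = 0.07757 × 112.41 = 8.720 g.
Volume = m/ρ = 8.720 / 8.65 = 1.008 cm³.
Thickness = V/A = 1.008 / 83.7 = 0.0120 cm = 120 μm.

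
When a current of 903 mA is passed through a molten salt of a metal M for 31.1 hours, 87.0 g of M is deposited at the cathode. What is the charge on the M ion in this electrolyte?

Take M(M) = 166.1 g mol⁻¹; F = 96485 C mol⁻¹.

+2

Q = I·t = 0.9030 A × 111960 s = 101100 C, so n(e⁻) = 101100/96485 = 1.048 mol.
n(M) deposited = 87.0 / 166.1 = 0.5238 mol.
Electrons per atom = n(e⁻)/n(M) = 1.048 / 0.5238 = 2.00 ≈ 2, so the ion is M²⁺.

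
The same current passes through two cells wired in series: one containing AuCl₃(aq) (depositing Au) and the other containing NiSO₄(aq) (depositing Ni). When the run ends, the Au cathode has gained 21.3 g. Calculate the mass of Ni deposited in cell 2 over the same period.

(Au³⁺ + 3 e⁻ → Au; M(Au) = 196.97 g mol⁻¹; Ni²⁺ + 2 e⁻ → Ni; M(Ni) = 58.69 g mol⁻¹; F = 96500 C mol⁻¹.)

n(Au) = 21.3 / 196.97 = 0.1081 mol.
Since Au³⁺ + 3 e⁻ → Au, n(e⁻) passed = 3 × 0.1081 = 0.3244 mol.
Cells in series carry the same charge, so the same 0.3244 mol of electrons passes through cell 2.
Ni²⁺ + 2 e⁻ → Ni, so n(Ni) = 0.3244 / 2 = 0.1622 mol.
m(Ni) = 0.1622 × 58.69 = 9.52 g.

9.52 g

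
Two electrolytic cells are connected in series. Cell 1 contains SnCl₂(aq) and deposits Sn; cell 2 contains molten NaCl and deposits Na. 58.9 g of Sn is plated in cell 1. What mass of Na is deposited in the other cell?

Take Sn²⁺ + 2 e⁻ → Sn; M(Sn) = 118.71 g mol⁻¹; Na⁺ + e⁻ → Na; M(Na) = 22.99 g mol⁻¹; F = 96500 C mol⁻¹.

22.8 g

n(Sn) = 58.9 / 118.71 = 0.4962 mol.
Since Sn²⁺ + 2 e⁻ → Sn, n(e⁻) passed = 2 × 0.4962 = 0.9923 mol.
Cells in series carry the same charge, so the same 0.9923 mol of electrons passes through cell 2.
Na⁺ + e⁻ → Na, so n(Na) = 0.9923 / 1 = 0.9923 mol.
m(Na) = 0.9923 × 22.99 = 22.8 g.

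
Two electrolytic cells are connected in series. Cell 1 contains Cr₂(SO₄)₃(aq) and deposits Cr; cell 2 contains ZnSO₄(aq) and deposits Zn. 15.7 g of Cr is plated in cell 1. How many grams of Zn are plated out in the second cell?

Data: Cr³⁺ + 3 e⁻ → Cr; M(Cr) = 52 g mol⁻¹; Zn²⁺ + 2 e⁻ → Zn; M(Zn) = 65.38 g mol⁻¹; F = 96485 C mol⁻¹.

n(Cr) = 15.7 / 52 = 0.3019 mol.
Since Cr³⁺ + 3 e⁻ → Cr, n(e⁻) passed = 3 × 0.3019 = 0.9058 mol.
Cells in series carry the same charge, so the same 0.9058 mol of electrons passes through cell 2.
Zn²⁺ + 2 e⁻ → Zn, so n(Zn) = 0.9058 / 2 = 0.4529 mol.
m(Zn) = 0.4529 × 65.38 = 29.6 g.

29.6 g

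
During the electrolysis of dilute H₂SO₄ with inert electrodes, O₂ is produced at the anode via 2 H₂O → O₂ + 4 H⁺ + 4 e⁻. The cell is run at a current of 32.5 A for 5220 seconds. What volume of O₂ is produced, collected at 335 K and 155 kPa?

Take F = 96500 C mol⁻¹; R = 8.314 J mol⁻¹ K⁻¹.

Q = I·t = 32.50 A × 5220.0 s = 169600 C.
n(e⁻) = Q/F = 169600 / 96500 = 1.758 mol.
4 electrons are transferred per O₂ molecule, so n(O₂) = 1.758 / 4 = 0.4395 mol.
V = nRT/P = (0.4395 × 8.314 × 335) / (155 × 10³ Pa) = 0.00790 m³ = 7.90 L.

7.90 L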